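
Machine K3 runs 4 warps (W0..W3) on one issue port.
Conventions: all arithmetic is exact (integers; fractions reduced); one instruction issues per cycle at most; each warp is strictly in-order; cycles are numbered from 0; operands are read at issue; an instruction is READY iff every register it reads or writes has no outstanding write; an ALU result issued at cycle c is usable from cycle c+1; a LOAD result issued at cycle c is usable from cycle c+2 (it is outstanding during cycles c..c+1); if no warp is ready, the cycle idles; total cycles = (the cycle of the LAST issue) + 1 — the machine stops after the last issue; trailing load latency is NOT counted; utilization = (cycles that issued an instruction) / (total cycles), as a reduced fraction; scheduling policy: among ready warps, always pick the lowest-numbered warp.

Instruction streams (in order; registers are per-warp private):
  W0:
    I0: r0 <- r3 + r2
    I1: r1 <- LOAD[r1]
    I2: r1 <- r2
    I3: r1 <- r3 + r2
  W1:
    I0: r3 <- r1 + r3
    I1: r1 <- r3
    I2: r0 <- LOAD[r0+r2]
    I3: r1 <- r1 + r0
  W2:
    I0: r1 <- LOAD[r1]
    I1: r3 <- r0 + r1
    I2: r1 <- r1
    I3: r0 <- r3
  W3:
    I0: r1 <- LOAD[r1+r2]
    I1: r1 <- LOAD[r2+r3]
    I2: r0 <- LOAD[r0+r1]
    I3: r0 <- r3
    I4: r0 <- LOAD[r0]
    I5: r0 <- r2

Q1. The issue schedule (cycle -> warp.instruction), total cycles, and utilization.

cycle 0: W0.I0
cycle 1: W0.I1
cycle 2: W1.I0
cycle 3: W0.I2
cycle 4: W0.I3
cycle 5: W1.I1
cycle 6: W1.I2
cycle 7: W2.I0
cycle 8: W1.I3
cycle 9: W2.I1
cycle 10: W2.I2
cycle 11: W2.I3
cycle 12: W3.I0
cycle 13: idle
cycle 14: W3.I1
cycle 15: idle
cycle 16: W3.I2
cycle 17: idle
cycle 18: W3.I3
cycle 19: W3.I4
cycle 20: idle
cycle 21: W3.I5

Answer: 22 cycles, utilization 9/11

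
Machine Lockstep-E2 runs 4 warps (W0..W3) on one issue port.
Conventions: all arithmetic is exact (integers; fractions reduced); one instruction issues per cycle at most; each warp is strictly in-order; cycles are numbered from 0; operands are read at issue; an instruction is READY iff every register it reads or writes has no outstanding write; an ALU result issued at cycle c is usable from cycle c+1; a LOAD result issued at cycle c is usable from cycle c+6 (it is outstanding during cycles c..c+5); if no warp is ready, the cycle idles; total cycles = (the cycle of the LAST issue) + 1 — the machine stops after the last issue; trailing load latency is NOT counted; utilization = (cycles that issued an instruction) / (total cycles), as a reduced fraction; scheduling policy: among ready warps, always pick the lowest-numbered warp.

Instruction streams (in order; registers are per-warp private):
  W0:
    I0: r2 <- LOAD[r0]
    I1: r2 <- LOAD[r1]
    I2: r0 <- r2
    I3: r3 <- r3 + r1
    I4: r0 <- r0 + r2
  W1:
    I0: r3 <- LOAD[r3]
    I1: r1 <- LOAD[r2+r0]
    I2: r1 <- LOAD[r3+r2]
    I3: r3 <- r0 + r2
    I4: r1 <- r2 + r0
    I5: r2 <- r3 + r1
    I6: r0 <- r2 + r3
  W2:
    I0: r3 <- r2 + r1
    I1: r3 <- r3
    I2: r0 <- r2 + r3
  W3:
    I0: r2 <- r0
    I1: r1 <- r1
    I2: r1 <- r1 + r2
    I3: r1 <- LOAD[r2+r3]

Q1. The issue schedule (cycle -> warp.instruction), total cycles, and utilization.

cycle 0: W0.I0
cycle 1: W1.I0
cycle 2: W1.I1
cycle 3: W2.I0
cycle 4: W2.I1
cycle 5: W2.I2
cycle 6: W0.I1
cycle 7: W3.I0
cycle 8: W1.I2
cycle 9: W1.I3
cycle 10: W3.I1
cycle 11: W3.I2
cycle 12: W0.I2
cycle 13: W0.I3
cycle 14: W0.I4
cycle 15: W1.I4
cycle 16: W1.I5
cycle 17: W1.I6
cycle 18: W3.I3

Answer: 19 cycles, utilization 1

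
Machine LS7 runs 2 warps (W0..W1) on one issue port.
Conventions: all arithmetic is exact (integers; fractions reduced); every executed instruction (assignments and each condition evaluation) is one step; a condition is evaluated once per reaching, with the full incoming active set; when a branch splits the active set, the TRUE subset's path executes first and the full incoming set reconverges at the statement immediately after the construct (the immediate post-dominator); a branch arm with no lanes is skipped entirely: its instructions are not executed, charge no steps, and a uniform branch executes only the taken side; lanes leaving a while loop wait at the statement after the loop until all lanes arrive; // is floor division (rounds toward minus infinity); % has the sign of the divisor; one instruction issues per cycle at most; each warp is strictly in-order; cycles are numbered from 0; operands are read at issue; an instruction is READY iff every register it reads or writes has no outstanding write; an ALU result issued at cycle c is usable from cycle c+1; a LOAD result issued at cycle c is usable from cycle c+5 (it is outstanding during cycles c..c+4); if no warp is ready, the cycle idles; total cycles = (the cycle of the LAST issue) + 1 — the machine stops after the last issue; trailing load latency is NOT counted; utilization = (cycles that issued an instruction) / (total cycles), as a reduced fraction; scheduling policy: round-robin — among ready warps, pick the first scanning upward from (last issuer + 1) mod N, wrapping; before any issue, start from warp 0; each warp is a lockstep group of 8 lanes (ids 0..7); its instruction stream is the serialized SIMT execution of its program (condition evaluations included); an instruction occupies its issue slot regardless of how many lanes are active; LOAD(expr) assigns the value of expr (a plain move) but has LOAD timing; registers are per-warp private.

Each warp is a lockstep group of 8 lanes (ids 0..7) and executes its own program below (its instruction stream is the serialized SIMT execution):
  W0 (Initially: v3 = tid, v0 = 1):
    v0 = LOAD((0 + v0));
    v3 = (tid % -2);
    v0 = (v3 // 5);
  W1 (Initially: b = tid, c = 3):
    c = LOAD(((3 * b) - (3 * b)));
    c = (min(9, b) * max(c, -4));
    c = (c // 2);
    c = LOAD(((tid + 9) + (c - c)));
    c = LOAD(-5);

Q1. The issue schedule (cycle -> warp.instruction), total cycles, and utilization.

cycle 0: W0.I0
cycle 1: W1.I0
cycle 2: W0.I1
cycle 3: idle
cycle 4: idle
cycle 5: W0.I2
cycle 6: W1.I1
cycle 7: W1.I2
cycle 8: W1.I3
cycle 9: idle
cycle 10: idle
cycle 11: idle
cycle 12: idle
cycle 13: W1.I4

Answer: 14 cycles, utilization 4/7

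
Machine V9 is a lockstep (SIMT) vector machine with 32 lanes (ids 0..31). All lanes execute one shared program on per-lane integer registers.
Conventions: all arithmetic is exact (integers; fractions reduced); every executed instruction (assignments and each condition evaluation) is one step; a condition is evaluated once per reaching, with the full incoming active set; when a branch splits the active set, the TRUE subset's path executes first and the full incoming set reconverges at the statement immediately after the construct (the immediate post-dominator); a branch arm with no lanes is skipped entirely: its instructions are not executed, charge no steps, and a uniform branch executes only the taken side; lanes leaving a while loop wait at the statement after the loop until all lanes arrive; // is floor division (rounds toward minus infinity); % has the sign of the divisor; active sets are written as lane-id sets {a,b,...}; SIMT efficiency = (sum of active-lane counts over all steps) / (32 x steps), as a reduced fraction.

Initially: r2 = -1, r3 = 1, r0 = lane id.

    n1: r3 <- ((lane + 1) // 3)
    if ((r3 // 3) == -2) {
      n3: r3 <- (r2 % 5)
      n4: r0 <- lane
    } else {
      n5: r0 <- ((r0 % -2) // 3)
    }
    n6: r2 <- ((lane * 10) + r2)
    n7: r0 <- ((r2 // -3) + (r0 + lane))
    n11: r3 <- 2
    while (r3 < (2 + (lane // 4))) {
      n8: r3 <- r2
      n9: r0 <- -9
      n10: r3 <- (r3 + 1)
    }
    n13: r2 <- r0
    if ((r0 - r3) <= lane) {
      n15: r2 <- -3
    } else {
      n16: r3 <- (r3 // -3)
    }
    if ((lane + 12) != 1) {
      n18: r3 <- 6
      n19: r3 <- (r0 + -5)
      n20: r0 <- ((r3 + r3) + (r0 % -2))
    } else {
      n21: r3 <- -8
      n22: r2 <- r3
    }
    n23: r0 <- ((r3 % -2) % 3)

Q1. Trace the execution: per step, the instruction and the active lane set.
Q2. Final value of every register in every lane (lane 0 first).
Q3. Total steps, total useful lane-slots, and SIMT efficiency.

step 0: r3 <- ((lane + 1) // 3)      {0,1,2,3,4,5,6,7,8,9,10,11,12,13,14,15,16,17,18,19,20,21,22,23,24,25,26,27,28,29,30,31}
step 1: eval ((r3 // 3) == -2)       {0,1,2,3,4,5,6,7,8,9,10,11,12,13,14,15,16,17,18,19,20,21,22,23,24,25,26,27,28,29,30,31}
step 2: r0 <- ((r0 % -2) // 3)       {0,1,2,3,4,5,6,7,8,9,10,11,12,13,14,15,16,17,18,19,20,21,22,23,24,25,26,27,28,29,30,31}
step 3: r2 <- ((lane * 10) + r2)     {0,1,2,3,4,5,6,7,8,9,10,11,12,13,14,15,16,17,18,19,20,21,22,23,24,25,26,27,28,29,30,31}
step 4: r0 <- ((r2 // -3) + (r0 + lane)) {0,1,2,3,4,5,6,7,8,9,10,11,12,13,14,15,16,17,18,19,20,21,22,23,24,25,26,27,28,29,30,31}
step 5: r3 <- 2                      {0,1,2,3,4,5,6,7,8,9,10,11,12,13,14,15,16,17,18,19,20,21,22,23,24,25,26,27,28,29,30,31}
step 6: eval (r3 < (2 + (lane // 4))) {0,1,2,3,4,5,6,7,8,9,10,11,12,13,14,15,16,17,18,19,20,21,22,23,24,25,26,27,28,29,30,31}
step 7: r3 <- r2                     {4,5,6,7,8,9,10,11,12,13,14,15,16,17,18,19,20,21,22,23,24,25,26,27,28,29,30,31}
step 8: r0 <- -9                     {4,5,6,7,8,9,10,11,12,13,14,15,16,17,18,19,20,21,22,23,24,25,26,27,28,29,30,31}
step 9: r3 <- (r3 + 1)               {4,5,6,7,8,9,10,11,12,13,14,15,16,17,18,19,20,21,22,23,24,25,26,27,28,29,30,31}
step 10: eval (r3 < (2 + (lane // 4))) {4,5,6,7,8,9,10,11,12,13,14,15,16,17,18,19,20,21,22,23,24,25,26,27,28,29,30,31}
step 11: r2 <- r0                     {0,1,2,3,4,5,6,7,8,9,10,11,12,13,14,15,16,17,18,19,20,21,22,23,24,25,26,27,28,29,30,31}
step 12: eval ((r0 - r3) <= lane)     {0,1,2,3,4,5,6,7,8,9,10,11,12,13,14,15,16,17,18,19,20,21,22,23,24,25,26,27,28,29,30,31}
step 13: r2 <- -3                     {0,1,2,3,4,5,6,7,8,9,10,11,12,13,14,15,16,17,18,19,20,21,22,23,24,25,26,27,28,29,30,31}
step 14: eval ((lane + 12) != 1)      {0,1,2,3,4,5,6,7,8,9,10,11,12,13,14,15,16,17,18,19,20,21,22,23,24,25,26,27,28,29,30,31}
step 15: r3 <- 6                      {0,1,2,3,4,5,6,7,8,9,10,11,12,13,14,15,16,17,18,19,20,21,22,23,24,25,26,27,28,29,30,31}
step 16: r3 <- (r0 + -5)              {0,1,2,3,4,5,6,7,8,9,10,11,12,13,14,15,16,17,18,19,20,21,22,23,24,25,26,27,28,29,30,31}
step 17: r0 <- ((r3 + r3) + (r0 % -2)) {0,1,2,3,4,5,6,7,8,9,10,11,12,13,14,15,16,17,18,19,20,21,22,23,24,25,26,27,28,29,30,31}
step 18: r0 <- ((r3 % -2) % 3)        {0,1,2,3,4,5,6,7,8,9,10,11,12,13,14,15,16,17,18,19,20,21,22,23,24,25,26,27,28,29,30,31}

Answer: 19 steps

r2: -3,-3,-3,-3,-3,-3,-3,-3,-3,-3,-3,-3,-3,-3,-3,-3,-3,-3,-3,-3,-3,-3,-3,-3,-3,-3,-3,-3,-3,-3,-3,-3
r3: -5,-8,-10,-13,-14,-14,-14,-14,-14,-14,-14,-14,-14,-14,-14,-14,-14,-14,-14,-14,-14,-14,-14,-14,-14,-14,-14,-14,-14,-14,-14,-14
r0: 2,0,0,2,0,0,0,0,0,0,0,0,0,0,0,0,0,0,0,0,0,0,0,0,0,0,0,0,0,0,0,0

steps = 19; useful = 592; efficiency = 592/608 = 37/38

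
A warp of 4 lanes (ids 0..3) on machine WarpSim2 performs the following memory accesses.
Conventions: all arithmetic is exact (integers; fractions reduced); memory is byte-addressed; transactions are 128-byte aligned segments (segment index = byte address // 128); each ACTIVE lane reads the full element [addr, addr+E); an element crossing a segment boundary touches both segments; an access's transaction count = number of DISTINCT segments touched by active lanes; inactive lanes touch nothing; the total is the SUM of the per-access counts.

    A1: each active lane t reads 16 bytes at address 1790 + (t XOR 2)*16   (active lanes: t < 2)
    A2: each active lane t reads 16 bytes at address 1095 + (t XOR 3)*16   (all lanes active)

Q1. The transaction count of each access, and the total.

A1: 1 transaction
A2: 2 transactions

Answer: 1,2; total 3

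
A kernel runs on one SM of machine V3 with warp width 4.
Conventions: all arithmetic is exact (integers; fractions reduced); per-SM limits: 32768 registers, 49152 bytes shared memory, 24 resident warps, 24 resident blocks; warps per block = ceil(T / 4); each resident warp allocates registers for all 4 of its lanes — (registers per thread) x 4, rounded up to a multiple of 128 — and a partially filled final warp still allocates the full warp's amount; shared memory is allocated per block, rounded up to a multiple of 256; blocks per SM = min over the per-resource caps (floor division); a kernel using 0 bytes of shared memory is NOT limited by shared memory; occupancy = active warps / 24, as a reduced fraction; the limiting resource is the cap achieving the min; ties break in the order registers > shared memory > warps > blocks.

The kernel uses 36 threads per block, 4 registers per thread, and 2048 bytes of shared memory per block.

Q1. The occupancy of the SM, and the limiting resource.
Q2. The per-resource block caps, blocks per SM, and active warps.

Answer: occupancy 3/4, limited by warps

registers: 28 blocks
shared memory: 24 blocks
warps: 2 blocks
blocks: 24 blocks

Answer: 2 blocks, 18 active warps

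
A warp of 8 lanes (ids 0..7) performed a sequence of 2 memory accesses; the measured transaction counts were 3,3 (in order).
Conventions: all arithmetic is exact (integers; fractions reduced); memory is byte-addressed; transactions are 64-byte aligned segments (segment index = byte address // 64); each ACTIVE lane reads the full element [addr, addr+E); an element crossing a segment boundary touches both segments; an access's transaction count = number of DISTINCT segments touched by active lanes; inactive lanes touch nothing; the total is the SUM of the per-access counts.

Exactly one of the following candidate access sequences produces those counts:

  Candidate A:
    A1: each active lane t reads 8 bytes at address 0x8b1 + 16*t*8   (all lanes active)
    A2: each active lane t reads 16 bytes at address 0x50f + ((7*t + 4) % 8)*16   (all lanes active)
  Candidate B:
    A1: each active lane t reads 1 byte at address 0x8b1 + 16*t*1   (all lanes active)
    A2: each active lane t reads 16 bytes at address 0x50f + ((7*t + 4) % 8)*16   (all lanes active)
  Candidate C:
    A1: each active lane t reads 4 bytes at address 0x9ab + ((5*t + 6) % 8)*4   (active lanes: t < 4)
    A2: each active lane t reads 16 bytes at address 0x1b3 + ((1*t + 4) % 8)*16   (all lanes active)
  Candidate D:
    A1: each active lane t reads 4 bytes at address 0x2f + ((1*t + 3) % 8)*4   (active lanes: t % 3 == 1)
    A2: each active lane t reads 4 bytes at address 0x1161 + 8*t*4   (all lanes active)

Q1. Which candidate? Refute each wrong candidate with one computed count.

A: A1 gives 8 transactions, not 3
C: A1 gives 2 transactions, not 3
D: A1 gives 2 transactions, not 3
B: all counts match (3,3)

Answer: B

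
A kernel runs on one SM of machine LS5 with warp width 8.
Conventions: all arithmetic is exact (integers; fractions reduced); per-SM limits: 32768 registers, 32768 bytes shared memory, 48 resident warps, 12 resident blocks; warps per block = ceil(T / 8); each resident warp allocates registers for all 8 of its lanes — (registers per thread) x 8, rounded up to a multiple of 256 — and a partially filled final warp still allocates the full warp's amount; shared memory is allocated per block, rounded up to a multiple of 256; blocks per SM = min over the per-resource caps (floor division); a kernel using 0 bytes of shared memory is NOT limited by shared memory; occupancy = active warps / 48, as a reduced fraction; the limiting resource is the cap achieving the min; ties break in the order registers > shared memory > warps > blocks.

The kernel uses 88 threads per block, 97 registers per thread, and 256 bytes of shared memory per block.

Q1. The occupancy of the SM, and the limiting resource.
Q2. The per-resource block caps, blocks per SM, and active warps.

Answer: occupancy 11/24, limited by registers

registers: 2 blocks
shared memory: 128 blocks
warps: 4 blocks
blocks: 12 blocks

Answer: 2 blocks, 22 active warps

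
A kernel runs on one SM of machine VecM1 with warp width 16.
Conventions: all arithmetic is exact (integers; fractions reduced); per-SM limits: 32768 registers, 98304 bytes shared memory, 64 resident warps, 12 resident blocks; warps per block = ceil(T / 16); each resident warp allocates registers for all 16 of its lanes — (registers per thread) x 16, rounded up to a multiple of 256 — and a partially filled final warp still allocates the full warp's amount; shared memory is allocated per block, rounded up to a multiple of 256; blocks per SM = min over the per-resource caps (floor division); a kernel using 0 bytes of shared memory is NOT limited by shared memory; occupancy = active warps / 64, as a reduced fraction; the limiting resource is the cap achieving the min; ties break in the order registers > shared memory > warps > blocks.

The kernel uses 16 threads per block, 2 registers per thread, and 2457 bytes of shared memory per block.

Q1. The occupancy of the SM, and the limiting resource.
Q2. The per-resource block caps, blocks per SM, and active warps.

Answer: occupancy 3/16, limited by blocks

registers: 128 blocks
shared memory: 38 blocks
warps: 64 blocks
blocks: 12 blocks

Answer: 12 blocks, 12 active warps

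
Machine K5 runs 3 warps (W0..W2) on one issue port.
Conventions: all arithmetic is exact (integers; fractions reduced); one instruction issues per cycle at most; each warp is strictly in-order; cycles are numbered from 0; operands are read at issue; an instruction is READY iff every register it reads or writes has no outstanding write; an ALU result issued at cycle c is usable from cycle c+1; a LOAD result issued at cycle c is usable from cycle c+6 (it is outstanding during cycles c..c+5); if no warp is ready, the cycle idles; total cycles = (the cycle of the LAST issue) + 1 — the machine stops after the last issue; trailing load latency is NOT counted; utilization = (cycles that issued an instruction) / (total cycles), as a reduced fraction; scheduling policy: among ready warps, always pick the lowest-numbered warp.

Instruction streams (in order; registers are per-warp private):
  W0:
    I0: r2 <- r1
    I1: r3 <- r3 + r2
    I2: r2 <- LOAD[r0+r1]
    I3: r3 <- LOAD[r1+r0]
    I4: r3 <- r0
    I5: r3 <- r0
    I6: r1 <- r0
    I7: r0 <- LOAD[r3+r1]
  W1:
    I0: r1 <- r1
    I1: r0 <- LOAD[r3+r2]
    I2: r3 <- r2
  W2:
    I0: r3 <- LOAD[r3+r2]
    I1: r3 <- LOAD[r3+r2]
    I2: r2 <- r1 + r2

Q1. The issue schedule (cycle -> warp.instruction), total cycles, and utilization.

cycle 0: W0.I0
cycle 1: W0.I1
cycle 2: W0.I2
cycle 3: W0.I3
cycle 4: W1.I0
cycle 5: W1.I1
cycle 6: W1.I2
cycle 7: W2.I0
cycle 8: idle
cycle 9: W0.I4
cycle 10: W0.I5
cycle 11: W0.I6
cycle 12: W0.I7
cycle 13: W2.I1
cycle 14: W2.I2

Answer: 15 cycles, utilization 14/15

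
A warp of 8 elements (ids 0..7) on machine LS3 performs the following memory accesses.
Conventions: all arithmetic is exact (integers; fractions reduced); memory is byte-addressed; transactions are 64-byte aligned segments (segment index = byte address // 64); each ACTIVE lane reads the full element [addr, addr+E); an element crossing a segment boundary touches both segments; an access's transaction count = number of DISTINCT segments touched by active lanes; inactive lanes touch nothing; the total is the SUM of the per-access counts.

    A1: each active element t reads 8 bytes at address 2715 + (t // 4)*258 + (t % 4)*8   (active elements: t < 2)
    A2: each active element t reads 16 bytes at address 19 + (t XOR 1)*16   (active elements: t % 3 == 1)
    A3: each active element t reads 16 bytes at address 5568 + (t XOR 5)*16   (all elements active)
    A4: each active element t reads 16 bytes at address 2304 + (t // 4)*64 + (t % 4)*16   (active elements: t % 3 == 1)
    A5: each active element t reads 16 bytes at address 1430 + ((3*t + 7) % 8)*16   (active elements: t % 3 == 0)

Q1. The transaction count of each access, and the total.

A1: 1 transaction
A2: 3 transactions
A3: 2 transactions
A4: 2 transactions
A5: 2 transactions

Answer: 1,3,2,2,2; total 10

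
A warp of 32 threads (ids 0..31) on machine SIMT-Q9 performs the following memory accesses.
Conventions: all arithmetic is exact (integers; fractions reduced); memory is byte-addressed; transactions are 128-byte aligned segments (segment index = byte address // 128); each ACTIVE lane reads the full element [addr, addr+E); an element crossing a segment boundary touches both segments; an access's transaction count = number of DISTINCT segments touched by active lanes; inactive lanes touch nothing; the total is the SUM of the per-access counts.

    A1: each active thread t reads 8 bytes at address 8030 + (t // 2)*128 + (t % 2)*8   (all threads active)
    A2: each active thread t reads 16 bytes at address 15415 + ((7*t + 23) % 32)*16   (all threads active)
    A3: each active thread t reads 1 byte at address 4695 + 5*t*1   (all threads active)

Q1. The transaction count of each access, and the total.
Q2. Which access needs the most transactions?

A1: 16 transactions
A2: 5 transactions
A3: 2 transactions

Answer: 16,5,2; total 23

Answer: A1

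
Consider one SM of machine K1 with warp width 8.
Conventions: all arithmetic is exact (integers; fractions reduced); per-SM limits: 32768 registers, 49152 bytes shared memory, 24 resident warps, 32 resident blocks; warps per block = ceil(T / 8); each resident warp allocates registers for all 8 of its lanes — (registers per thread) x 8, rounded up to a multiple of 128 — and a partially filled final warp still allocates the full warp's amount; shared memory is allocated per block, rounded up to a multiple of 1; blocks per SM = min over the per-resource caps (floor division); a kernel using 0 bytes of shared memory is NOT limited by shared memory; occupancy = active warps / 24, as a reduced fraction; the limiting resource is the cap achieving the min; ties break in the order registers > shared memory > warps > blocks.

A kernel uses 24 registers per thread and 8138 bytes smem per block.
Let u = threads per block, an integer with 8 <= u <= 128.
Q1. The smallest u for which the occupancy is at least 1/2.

Answer: u = 9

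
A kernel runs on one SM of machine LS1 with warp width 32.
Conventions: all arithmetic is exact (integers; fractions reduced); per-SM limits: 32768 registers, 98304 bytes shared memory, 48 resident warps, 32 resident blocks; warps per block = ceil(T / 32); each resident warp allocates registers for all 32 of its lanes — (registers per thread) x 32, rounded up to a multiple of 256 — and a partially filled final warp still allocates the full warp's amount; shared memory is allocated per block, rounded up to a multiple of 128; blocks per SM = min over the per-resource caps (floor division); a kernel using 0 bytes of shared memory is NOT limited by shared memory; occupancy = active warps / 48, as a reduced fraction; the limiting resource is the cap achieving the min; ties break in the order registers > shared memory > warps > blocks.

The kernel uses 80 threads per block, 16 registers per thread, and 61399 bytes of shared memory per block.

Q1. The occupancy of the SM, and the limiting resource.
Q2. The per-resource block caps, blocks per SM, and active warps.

Answer: occupancy 1/16, limited by shared memory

registers: 21 blocks
shared memory: 1 block
warps: 16 blocks
blocks: 32 blocks

Answer: 1 block, 3 active warps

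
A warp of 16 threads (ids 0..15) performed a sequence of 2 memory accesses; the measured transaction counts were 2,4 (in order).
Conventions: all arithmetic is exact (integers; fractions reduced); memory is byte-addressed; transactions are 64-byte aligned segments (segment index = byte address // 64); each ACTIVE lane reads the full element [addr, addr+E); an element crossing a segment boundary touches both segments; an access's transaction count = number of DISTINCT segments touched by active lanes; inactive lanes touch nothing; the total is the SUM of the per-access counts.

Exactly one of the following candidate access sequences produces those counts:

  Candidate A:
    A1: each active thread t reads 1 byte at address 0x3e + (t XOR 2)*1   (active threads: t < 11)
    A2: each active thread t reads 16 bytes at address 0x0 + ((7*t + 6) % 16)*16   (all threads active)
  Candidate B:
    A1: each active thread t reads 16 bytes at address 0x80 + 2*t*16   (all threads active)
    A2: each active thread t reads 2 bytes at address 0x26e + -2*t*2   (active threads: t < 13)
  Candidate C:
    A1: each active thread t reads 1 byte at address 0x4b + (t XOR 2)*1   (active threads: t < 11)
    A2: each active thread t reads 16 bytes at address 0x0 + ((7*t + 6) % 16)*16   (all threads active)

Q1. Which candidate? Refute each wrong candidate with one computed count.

B: A1 gives 8 transactions, not 2
C: A1 gives 1 transaction, not 2
A: all counts match (2,4)

Answer: A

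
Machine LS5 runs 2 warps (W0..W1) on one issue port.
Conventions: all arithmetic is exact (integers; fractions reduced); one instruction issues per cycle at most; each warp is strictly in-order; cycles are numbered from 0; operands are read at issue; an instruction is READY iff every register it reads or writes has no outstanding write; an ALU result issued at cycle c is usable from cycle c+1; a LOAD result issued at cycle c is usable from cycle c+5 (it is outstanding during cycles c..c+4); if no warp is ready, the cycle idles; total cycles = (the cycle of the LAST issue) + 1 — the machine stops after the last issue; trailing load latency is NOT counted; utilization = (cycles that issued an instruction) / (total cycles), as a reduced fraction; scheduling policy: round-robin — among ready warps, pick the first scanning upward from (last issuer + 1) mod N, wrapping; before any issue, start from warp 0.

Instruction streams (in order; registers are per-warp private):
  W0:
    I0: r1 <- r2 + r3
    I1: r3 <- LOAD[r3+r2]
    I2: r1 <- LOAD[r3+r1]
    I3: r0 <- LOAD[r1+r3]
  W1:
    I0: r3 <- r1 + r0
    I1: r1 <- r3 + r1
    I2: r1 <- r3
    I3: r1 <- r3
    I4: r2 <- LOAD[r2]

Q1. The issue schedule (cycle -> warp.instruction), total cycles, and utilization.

cycle 0: W0.I0
cycle 1: W1.I0
cycle 2: W0.I1
cycle 3: W1.I1
cycle 4: W1.I2
cycle 5: W1.I3
cycle 6: W1.I4
cycle 7: W0.I2
cycle 8: idle
cycle 9: idle
cycle 10: idle
cycle 11: idle
cycle 12: W0.I3

Answer: 13 cycles, utilization 9/13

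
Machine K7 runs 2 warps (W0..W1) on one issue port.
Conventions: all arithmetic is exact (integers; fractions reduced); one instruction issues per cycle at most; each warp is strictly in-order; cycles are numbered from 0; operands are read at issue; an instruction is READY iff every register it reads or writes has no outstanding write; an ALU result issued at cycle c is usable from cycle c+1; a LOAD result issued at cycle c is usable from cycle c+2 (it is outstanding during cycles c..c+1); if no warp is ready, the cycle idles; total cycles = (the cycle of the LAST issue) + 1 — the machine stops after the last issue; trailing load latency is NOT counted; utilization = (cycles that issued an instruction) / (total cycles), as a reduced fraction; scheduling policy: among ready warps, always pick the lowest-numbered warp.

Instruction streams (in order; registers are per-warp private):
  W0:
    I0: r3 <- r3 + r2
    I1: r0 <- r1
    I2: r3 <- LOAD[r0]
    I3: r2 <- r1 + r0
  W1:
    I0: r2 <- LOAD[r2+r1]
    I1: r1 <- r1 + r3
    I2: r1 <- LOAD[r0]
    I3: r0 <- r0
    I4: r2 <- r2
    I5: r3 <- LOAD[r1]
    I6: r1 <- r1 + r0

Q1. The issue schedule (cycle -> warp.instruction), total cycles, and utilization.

cycle 0: W0.I0
cycle 1: W0.I1
cycle 2: W0.I2
cycle 3: W0.I3
cycle 4: W1.I0
cycle 5: W1.I1
cycle 6: W1.I2
cycle 7: W1.I3
cycle 8: W1.I4
cycle 9: W1.I5
cycle 10: W1.I6

Answer: 11 cycles, utilization 1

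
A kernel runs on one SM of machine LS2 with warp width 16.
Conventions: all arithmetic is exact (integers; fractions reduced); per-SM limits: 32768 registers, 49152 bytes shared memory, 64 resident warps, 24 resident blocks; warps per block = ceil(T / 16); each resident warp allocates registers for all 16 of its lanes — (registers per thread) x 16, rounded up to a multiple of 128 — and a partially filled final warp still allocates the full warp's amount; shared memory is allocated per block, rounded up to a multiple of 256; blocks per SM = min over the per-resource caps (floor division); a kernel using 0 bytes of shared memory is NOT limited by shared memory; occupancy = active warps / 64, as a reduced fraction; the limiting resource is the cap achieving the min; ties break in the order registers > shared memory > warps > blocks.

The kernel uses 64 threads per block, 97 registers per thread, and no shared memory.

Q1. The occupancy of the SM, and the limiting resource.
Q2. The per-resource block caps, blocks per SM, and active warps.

Answer: occupancy 1/4, limited by registers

registers: 4 blocks
shared memory: no limit (kernel uses none)
warps: 16 blocks
blocks: 24 blocks

Answer: 4 blocks, 16 active warps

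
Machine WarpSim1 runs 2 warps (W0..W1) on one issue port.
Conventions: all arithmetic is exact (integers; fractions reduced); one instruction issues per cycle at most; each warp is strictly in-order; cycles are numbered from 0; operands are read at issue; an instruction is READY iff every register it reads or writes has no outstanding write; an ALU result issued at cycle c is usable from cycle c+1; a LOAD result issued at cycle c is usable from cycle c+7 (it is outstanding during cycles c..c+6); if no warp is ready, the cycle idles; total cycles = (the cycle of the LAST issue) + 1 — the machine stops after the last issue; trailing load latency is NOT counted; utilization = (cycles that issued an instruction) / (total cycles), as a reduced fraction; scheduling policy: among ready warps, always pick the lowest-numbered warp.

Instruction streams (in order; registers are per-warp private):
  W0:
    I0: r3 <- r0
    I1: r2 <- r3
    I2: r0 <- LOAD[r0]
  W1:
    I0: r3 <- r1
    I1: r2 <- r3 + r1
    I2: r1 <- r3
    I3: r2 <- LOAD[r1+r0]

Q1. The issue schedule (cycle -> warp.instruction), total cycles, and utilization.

cycle 0: W0.I0
cycle 1: W0.I1
cycle 2: W0.I2
cycle 3: W1.I0
cycle 4: W1.I1
cycle 5: W1.I2
cycle 6: W1.I3

Answer: 7 cycles, utilization 1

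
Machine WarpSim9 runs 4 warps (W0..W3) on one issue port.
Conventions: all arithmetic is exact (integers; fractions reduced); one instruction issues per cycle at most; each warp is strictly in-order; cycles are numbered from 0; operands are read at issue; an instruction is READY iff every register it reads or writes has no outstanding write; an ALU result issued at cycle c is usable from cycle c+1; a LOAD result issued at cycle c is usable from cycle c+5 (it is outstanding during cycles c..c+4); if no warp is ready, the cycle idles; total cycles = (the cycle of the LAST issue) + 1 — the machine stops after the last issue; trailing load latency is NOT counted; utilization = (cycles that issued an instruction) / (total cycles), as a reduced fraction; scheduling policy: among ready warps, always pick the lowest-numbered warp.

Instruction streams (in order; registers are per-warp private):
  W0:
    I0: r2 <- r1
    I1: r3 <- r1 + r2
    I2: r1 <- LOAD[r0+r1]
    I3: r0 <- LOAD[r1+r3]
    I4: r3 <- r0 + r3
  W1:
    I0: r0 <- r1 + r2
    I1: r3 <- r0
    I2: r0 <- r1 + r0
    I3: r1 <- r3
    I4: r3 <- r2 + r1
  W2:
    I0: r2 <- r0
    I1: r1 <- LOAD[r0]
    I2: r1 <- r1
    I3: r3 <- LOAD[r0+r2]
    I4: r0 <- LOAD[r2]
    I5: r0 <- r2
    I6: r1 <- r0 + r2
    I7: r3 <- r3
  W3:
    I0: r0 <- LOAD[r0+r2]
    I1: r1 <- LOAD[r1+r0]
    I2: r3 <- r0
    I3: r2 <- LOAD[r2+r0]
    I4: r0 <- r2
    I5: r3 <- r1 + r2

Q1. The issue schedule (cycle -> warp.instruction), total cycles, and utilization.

cycle 0: W0.I0
cycle 1: W0.I1
cycle 2: W0.I2
cycle 3: W1.I0
cycle 4: W1.I1
cycle 5: W1.I2
cycle 6: W1.I3
cycle 7: W0.I3
cycle 8: W1.I4
cycle 9: W2.I0
cycle 10: W2.I1
cycle 11: W3.I0
cycle 12: W0.I4
cycle 13: idle
cycle 14: idle
cycle 15: W2.I2
cycle 16: W2.I3
cycle 17: W2.I4
cycle 18: W3.I1
cycle 19: W3.I2
cycle 20: W3.I3
cycle 21: idle
cycle 22: W2.I5
cycle 23: W2.I6
cycle 24: W2.I7
cycle 25: W3.I4
cycle 26: W3.I5

Answer: 27 cycles, utilization 8/9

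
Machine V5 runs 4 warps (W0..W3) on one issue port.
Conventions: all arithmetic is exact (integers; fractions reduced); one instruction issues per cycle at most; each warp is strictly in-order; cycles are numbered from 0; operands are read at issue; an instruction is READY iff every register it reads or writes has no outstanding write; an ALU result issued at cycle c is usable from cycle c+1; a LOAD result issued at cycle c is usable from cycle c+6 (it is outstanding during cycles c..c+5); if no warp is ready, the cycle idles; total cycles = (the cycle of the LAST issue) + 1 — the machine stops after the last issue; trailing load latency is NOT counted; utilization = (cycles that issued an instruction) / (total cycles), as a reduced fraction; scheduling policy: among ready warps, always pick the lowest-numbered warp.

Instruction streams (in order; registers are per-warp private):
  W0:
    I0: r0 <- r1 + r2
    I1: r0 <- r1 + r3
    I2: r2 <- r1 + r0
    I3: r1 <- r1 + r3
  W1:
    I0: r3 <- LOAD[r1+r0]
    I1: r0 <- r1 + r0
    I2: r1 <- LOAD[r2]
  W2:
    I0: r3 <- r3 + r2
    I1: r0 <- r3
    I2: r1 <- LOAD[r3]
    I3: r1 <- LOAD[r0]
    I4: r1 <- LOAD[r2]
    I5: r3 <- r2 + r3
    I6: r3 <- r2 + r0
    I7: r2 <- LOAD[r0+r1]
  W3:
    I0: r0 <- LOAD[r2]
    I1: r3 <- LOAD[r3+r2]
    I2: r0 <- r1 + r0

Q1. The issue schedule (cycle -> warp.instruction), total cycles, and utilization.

cycle 0: W0.I0
cycle 1: W0.I1
cycle 2: W0.I2
cycle 3: W0.I3
cycle 4: W1.I0
cycle 5: W1.I1
cycle 6: W1.I2
cycle 7: W2.I0
cycle 8: W2.I1
cycle 9: W2.I2
cycle 10: W3.I0
cycle 11: W3.I1
cycle 12: idle
cycle 13: idle
cycle 14: idle
cycle 15: W2.I3
cycle 16: W3.I2
cycle 17: idle
cycle 18: idle
cycle 19: idle
cycle 20: idle
cycle 21: W2.I4
cycle 22: W2.I5
cycle 23: W2.I6
cycle 24: idle
cycle 25: idle
cycle 26: idle
cycle 27: W2.I7

Answer: 28 cycles, utilization 9/14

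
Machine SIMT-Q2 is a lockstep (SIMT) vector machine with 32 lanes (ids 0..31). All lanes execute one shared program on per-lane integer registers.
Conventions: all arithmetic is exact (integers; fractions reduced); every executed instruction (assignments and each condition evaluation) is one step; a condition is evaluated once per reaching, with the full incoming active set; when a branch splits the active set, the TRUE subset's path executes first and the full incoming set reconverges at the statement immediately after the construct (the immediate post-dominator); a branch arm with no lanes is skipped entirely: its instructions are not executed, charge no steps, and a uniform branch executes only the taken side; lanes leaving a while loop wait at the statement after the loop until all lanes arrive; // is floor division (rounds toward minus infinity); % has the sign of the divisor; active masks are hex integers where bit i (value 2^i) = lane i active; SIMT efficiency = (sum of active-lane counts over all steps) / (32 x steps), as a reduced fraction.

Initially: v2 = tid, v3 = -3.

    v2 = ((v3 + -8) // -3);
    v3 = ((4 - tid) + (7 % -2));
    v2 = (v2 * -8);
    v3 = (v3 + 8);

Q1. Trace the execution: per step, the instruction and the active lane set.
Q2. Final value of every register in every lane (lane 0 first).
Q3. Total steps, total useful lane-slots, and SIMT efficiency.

step 0: v2 <- ((v3 + -8) // -3)      0xffffffff
step 1: v3 <- ((4 - tid) + (7 % -2)) 0xffffffff
step 2: v2 <- (v2 * -8)              0xffffffff
step 3: v3 <- (v3 + 8)               0xffffffff

Answer: 4 steps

v2: -24,-24,-24,-24,-24,-24,-24,-24,-24,-24,-24,-24,-24,-24,-24,-24,-24,-24,-24,-24,-24,-24,-24,-24,-24,-24,-24,-24,-24,-24,-24,-24
v3: 11,10,9,8,7,6,5,4,3,2,1,0,-1,-2,-3,-4,-5,-6,-7,-8,-9,-10,-11,-12,-13,-14,-15,-16,-17,-18,-19,-20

steps = 4; useful = 128; efficiency = 128/128 = 1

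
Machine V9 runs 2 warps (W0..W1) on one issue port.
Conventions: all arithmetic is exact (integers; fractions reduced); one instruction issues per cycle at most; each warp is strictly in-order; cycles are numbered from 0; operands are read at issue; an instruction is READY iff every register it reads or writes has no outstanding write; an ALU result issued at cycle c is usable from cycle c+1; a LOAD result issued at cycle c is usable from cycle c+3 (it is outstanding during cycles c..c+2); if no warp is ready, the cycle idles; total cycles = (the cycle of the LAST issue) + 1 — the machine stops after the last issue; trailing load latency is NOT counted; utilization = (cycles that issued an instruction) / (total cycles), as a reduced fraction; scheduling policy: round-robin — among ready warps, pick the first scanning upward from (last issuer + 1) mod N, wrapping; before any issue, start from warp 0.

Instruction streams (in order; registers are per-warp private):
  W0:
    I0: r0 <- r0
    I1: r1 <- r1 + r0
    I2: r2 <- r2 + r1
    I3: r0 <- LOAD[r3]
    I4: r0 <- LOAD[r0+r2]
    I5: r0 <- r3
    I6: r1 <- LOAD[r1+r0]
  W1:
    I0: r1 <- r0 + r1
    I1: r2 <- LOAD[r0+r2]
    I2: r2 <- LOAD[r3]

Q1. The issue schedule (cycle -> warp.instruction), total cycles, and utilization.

cycle 0: W0.I0
cycle 1: W1.I0
cycle 2: W0.I1
cycle 3: W1.I1
cycle 4: W0.I2
cycle 5: W0.I3
cycle 6: W1.I2
cycle 7: idle
cycle 8: W0.I4
cycle 9: idle
cycle 10: idle
cycle 11: W0.I5
cycle 12: W0.I6

Answer: 13 cycles, utilization 10/13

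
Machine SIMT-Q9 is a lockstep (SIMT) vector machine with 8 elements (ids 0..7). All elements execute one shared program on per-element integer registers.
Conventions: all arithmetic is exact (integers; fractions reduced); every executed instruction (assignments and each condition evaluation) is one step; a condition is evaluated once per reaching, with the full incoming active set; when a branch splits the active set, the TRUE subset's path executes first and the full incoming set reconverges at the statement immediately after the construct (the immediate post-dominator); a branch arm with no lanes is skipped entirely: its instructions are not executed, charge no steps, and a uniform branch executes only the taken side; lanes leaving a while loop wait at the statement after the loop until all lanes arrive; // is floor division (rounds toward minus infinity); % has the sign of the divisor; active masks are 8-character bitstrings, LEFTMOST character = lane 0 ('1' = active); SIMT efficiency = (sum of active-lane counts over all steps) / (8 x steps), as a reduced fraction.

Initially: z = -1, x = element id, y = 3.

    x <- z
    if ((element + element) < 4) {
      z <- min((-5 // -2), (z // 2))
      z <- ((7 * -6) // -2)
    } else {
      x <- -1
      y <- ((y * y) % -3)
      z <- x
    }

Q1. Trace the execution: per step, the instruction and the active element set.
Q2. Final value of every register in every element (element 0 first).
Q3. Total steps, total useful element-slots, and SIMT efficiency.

step 0: x <- z                       11111111
step 1: eval ((element + element) < 4) 11111111
step 2: z <- min((-5 // -2), (z // 2)) 11000000
step 3: z <- ((7 * -6) // -2)        11000000
step 4: x <- -1                      00111111
step 5: y <- ((y * y) % -3)          00111111
step 6: z <- x                       00111111

Answer: 7 steps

z: 21,21,-1,-1,-1,-1,-1,-1
x: -1,-1,-1,-1,-1,-1,-1,-1
y: 3,3,0,0,0,0,0,0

steps = 7; useful = 38; efficiency = 38/56 = 19/28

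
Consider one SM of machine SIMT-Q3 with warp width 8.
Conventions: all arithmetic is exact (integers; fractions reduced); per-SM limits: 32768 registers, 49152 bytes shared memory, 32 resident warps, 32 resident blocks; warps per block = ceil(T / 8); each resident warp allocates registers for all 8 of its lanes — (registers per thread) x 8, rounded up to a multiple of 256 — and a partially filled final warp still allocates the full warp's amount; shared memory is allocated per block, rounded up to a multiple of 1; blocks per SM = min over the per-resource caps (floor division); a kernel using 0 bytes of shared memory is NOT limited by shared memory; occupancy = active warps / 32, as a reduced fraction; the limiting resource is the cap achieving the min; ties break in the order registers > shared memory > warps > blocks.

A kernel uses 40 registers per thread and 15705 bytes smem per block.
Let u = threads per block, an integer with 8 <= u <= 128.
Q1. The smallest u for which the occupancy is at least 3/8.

Answer: u = 25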